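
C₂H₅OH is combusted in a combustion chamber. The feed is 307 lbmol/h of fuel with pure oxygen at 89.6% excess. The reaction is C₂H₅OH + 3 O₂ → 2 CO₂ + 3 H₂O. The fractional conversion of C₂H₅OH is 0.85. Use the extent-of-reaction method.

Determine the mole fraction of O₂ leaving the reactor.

Stoichiometric O₂ = 3 × 307 = 921 lbmol/h; O₂ fed = 921 × 1.896 = 1746 lbmol/h.
Fuel reacted = 0.85 × 307 → ξ = 260.9 lbmol/h.
Outlet (n = n₀ + ν ξ):
  C₂H₅OH: 307 − 1(260.9) = 46.05
  O₂: 1746 − 3(260.9) = 963.4
  CO₂: 0 + 2(260.9) = 521.9
  H₂O: 0 + 3(260.9) = 782.8
Total out = 2314 lbmol/h; y_O₂ = 963.4 / 2314 = 0.4163.

0.416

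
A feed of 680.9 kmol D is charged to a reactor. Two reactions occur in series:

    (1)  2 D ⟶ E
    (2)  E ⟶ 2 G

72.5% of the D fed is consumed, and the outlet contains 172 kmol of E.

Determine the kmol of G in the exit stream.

150 kmol

Conversion of D: D consumed = 2ξ₁ = 0.725 × 680.9 → ξ₁ = 246.8 kmol.
E balance: n_E = 0 + 1ξ₁ − 1ξ₂ = 172 → ξ₂ = (1·246.8 − 172)/1 = 74.83 kmol.
Outlet amounts (n = n₀ + Σ ν·ξ):
  D: 680.9 − 2(246.8) = 187.2
  E: 0 + 1(246.8) − 1(74.83) = 172
  G: 0 + 2(74.83) = 149.7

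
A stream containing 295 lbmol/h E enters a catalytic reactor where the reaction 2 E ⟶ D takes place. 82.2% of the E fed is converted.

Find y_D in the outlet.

0.698

E reacted = 0.822 × 295 = 242.5 lbmol/h; ν_E = −2, so ξ = 242.5/2 = 121.2 lbmol/h.
Outlet amounts (n = n₀ + ν ξ):
  E: 295 − 2(121.2) = 52.51
  D: 0 + 1(121.2) = 121.2
Total out = 173.8 lbmol/h; y_D = 121.2 / 173.8 = 0.6978.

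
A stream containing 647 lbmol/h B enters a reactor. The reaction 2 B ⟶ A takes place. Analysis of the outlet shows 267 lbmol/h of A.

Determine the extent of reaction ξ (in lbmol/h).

ξ = 267 lbmol/h

For A: n = n₀ + 1ξ → 267 = 0 + 1ξ, giving ξ = 267 lbmol/h.
Outlet amounts (n = n₀ + ν ξ):
  B: 647 − 2(267) = 113
  A: 0 + 1(267) = 267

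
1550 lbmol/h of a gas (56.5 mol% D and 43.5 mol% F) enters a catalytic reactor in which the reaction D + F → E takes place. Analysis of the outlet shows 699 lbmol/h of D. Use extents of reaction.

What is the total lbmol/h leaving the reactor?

For D: n = n₀ − 1ξ → 699 = 875.8 − 1ξ, giving ξ = 176.8 lbmol/h.
Outlet amounts (n = n₀ + ν ξ):
  D: 875.8 − 1(176.8) = 699
  F: 674.2 − 1(176.8) = 497.5
  E: 0 + 1(176.8) = 176.8
Total out = 699 + 497.5 + 176.8 = 1373 lbmol/h.

1370 lbmol/h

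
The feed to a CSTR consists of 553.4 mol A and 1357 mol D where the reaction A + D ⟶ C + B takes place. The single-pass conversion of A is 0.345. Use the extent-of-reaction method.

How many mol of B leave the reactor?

A reacted = 0.345 × 553.4 = 190.9 mol; ν_A = −1, so ξ = 190.9/1 = 190.9 mol.
Outlet amounts (n = n₀ + ν ξ):
  A: 553.4 − 1(190.9) = 362.5
  D: 1357 − 1(190.9) = 1166
  C: 0 + 1(190.9) = 190.9
  B: 0 + 1(190.9) = 190.9

191 mol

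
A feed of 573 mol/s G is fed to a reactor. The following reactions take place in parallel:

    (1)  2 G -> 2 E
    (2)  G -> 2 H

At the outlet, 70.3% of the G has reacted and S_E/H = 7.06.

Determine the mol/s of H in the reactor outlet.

Conversion of G: G consumed = 0.703 × 573 = 402.8 mol/s = 2ξ₁ + 1ξ₂.
Selectivity: 2ξ₁ / (2ξ₂) = 7.06 → ξ₁ = 7.06 ξ₂.
Substitute: (2·7.06 + 1) ξ₂ = 402.8 → ξ₂ = 26.64 mol/s, ξ₁ = 188.1 mol/s.
Outlet amounts (n = n₀ + Σ ν·ξ):
  G: 573 − 2(188.1) − 1(26.64) = 170.2
  E: 0 + 2(188.1) = 376.2
  H: 0 + 2(26.64) = 53.28

53.3 mol/s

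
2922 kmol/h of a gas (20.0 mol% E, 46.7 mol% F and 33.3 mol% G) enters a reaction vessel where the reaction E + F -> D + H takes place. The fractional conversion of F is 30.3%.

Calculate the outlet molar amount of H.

F reacted = 0.303 × 1365 = 413.5 kmol/h; ν_F = −1, so ξ = 413.5/1 = 413.5 kmol/h.
Outlet amounts (n = n₀ + ν ξ):
  E: 584.4 − 1(413.5) = 170.9
  F: 1365 − 1(413.5) = 951.1
  D: 0 + 1(413.5) = 413.5
  H: 0 + 1(413.5) = 413.5
  G: 973 (inert)

413 kmol/h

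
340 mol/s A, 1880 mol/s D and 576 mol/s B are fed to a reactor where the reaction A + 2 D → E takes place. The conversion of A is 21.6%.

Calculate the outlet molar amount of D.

A reacted = 0.216 × 340 = 73.44 mol/s; ν_A = −1, so ξ = 73.44/1 = 73.44 mol/s.
Outlet amounts (n = n₀ + ν ξ):
  A: 340 − 1(73.44) = 266.6
  D: 1880 − 2(73.44) = 1733
  E: 0 + 1(73.44) = 73.44
  B: 576 (inert)

1730 mol/s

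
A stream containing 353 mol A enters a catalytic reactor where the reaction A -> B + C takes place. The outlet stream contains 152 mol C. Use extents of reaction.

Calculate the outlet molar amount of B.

152 mol

For C: n = n₀ + 1ξ → 152 = 0 + 1ξ, giving ξ = 152 mol.
Outlet amounts (n = n₀ + ν ξ):
  A: 353 − 1(152) = 201
  B: 0 + 1(152) = 152
  C: 0 + 1(152) = 152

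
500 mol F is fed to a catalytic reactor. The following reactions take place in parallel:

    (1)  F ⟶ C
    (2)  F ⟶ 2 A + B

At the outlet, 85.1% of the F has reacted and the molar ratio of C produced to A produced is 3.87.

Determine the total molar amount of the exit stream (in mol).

597 mol

Conversion of F: F consumed = 0.851 × 500 = 425.5 mol = 1ξ₁ + 1ξ₂.
Selectivity: 1ξ₁ / (2ξ₂) = 3.87 → ξ₁ = 7.74 ξ₂.
Substitute: (1·7.74 + 1) ξ₂ = 425.5 → ξ₂ = 48.68 mol, ξ₁ = 376.8 mol.
Outlet amounts (n = n₀ + Σ ν·ξ):
  F: 500 − 1(376.8) − 1(48.68) = 74.5
  C: 0 + 1(376.8) = 376.8
  A: 0 + 2(48.68) = 97.37
  B: 0 + 1(48.68) = 48.68
Total out = 74.5 + 376.8 + 97.37 + 48.68 = 597.4 mol.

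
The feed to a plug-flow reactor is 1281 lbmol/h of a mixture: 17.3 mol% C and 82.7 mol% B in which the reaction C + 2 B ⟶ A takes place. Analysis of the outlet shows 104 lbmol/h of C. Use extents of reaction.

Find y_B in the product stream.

0.788

For C: n = n₀ − 1ξ → 104 = 221.6 − 1ξ, giving ξ = 117.6 lbmol/h.
Outlet amounts (n = n₀ + ν ξ):
  C: 221.6 − 1(117.6) = 104
  B: 1059 − 2(117.6) = 824.2
  A: 0 + 1(117.6) = 117.6
Total out = 1046 lbmol/h; y_B = 824.2 / 1046 = 0.7881.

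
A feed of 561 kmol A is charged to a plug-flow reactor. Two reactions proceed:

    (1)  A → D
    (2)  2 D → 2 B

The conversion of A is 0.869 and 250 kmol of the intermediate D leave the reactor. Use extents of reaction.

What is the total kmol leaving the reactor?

Conversion of A: A consumed = 1ξ₁ = 0.869 × 561 → ξ₁ = 487.5 kmol.
D balance: n_D = 0 + 1ξ₁ − 2ξ₂ = 250 → ξ₂ = (1·487.5 − 250)/2 = 118.8 kmol.
Outlet amounts (n = n₀ + Σ ν·ξ):
  A: 561 − 1(487.5) = 73.49
  D: 0 + 1(487.5) − 2(118.8) = 250
  B: 0 + 2(118.8) = 237.5
Total out = 73.49 + 250 + 237.5 = 561 kmol.

561 kmol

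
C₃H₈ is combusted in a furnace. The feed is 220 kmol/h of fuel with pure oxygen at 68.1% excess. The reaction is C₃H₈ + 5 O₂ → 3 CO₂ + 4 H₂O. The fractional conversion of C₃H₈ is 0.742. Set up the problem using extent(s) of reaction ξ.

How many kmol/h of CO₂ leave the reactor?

490 kmol/h

Stoichiometric O₂ = 5 × 220 = 1100 kmol/h; O₂ fed = 1100 × 1.681 = 1849 kmol/h.
Fuel reacted = 0.742 × 220 → ξ = 163.2 kmol/h.
Outlet (n = n₀ + ν ξ):
  C₃H₈: 220 − 1(163.2) = 56.76
  O₂: 1849 − 5(163.2) = 1033
  CO₂: 0 + 3(163.2) = 489.7
  H₂O: 0 + 4(163.2) = 653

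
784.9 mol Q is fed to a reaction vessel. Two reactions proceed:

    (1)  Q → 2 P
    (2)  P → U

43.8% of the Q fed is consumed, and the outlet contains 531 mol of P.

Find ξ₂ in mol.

ξ₂ = 157 mol

Conversion of Q: Q consumed = 1ξ₁ = 0.438 × 784.9 → ξ₁ = 343.8 mol.
P balance: n_P = 0 + 2ξ₁ − 1ξ₂ = 531 → ξ₂ = (2·343.8 − 531)/1 = 156.6 mol.
Outlet amounts (n = n₀ + Σ ν·ξ):
  Q: 784.9 − 1(343.8) = 441.1
  P: 0 + 2(343.8) − 1(156.6) = 531
  U: 0 + 1(156.6) = 156.6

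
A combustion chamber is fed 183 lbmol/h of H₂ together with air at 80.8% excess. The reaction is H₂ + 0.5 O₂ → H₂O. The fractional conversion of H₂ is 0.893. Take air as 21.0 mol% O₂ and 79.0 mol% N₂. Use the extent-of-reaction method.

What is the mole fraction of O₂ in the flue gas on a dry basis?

Stoichiometric O₂ = 0.5 × 183 = 91.5 lbmol/h; O₂ fed = 91.5 × 1.808 = 165.4 lbmol/h.
N₂ fed = 165.4 × 79/21 = 622.3 lbmol/h.
Fuel reacted = 0.893 × 183 → ξ = 163.4 lbmol/h.
Outlet (n = n₀ + ν ξ):
  H₂: 183 − 1(163.4) = 19.58
  O₂: 165.4 − 0.5(163.4) = 83.72
  N₂: 622.3 (inert)
  H₂O: 0 + 1(163.4) = 163.4
Dry total = 725.6 lbmol/h; y_O₂ (dry) = 83.72 / 725.6 = 0.1154.

0.115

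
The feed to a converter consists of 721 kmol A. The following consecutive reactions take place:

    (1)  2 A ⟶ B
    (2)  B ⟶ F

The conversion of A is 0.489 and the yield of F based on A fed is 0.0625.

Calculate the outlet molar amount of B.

131 kmol

Conversion of A: A consumed = 2ξ₁ = 0.489 × 721 → ξ₁ = 176.3 kmol.
Yield of F: 1ξ₂ / 721 = 0.0625 → ξ₂ = 45.06 kmol.
Outlet amounts (n = n₀ + Σ ν·ξ):
  A: 721 − 2(176.3) = 368.4
  B: 0 + 1(176.3) − 1(45.06) = 131.2
  F: 0 + 1(45.06) = 45.06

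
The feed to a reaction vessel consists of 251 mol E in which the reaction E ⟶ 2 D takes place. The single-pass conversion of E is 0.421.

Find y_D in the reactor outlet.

E reacted = 0.421 × 251 = 105.7 mol; ν_E = −1, so ξ = 105.7/1 = 105.7 mol.
Outlet amounts (n = n₀ + ν ξ):
  E: 251 − 1(105.7) = 145.3
  D: 0 + 2(105.7) = 211.3
Total out = 356.7 mol; y_D = 211.3 / 356.7 = 0.5925.

0.593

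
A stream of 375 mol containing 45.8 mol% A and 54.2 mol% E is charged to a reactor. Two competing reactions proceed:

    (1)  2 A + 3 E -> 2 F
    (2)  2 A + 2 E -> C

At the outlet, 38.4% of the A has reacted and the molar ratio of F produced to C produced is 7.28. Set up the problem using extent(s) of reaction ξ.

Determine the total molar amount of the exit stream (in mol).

Conversion of A: A consumed = 0.384 × 171.8 = 65.95 mol = 2ξ₁ + 2ξ₂.
Selectivity: 2ξ₁ / (1ξ₂) = 7.28 → ξ₁ = 3.64 ξ₂.
Substitute: (2·3.64 + 2) ξ₂ = 65.95 → ξ₂ = 7.107 mol, ξ₁ = 25.87 mol.
Outlet amounts (n = n₀ + Σ ν·ξ):
  A: 171.8 − 2(25.87) − 2(7.107) = 105.8
  E: 203.2 − 3(25.87) − 2(7.107) = 111.4
  F: 0 + 2(25.87) = 51.74
  C: 0 + 1(7.107) = 7.107
Total out = 105.8 + 111.4 + 51.74 + 7.107 = 276.1 mol.

276 mol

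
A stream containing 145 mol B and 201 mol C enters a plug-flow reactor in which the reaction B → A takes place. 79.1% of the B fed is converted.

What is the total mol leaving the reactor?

B reacted = 0.791 × 145 = 114.7 mol; ν_B = −1, so ξ = 114.7/1 = 114.7 mol.
Outlet amounts (n = n₀ + ν ξ):
  B: 145 − 1(114.7) = 30.3
  A: 0 + 1(114.7) = 114.7
  C: 201 (inert)
Total out = 30.3 + 114.7 + 201 = 346 mol.

346 mol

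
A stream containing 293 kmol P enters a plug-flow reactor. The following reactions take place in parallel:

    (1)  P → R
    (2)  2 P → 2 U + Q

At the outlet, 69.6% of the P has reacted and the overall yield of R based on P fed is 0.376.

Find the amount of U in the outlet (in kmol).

93.8 kmol

Yield of R: 1ξ₁ / 293 = 0.376 → ξ₁ = 110.2 kmol.
Conversion of P: 1ξ₁ + 2ξ₂ = 0.696 × 293 = 203.9 → ξ₂ = 46.88 kmol.
Outlet amounts (n = n₀ + Σ ν·ξ):
  P: 293 − 1(110.2) − 2(46.88) = 89.07
  R: 0 + 1(110.2) = 110.2
  U: 0 + 2(46.88) = 93.76
  Q: 0 + 1(46.88) = 46.88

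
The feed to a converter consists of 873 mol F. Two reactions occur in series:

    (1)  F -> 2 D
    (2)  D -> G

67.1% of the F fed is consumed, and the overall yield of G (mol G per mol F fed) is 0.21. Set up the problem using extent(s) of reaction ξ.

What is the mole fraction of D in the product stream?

0.677

Conversion of F: F consumed = 1ξ₁ = 0.671 × 873 → ξ₁ = 585.8 mol.
Yield of G: 1ξ₂ / 873 = 0.21 → ξ₂ = 183.3 mol.
Outlet amounts (n = n₀ + Σ ν·ξ):
  F: 873 − 1(585.8) = 287.2
  D: 0 + 2(585.8) − 1(183.3) = 988.2
  G: 0 + 1(183.3) = 183.3
Total out = 1459 mol; y_D = 988.2 / 1459 = 0.6774.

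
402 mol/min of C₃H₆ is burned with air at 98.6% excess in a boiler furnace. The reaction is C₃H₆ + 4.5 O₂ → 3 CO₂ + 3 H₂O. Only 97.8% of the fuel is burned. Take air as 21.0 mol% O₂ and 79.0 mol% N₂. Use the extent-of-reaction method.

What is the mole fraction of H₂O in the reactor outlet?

Stoichiometric O₂ = 4.5 × 402 = 1809 mol/min; O₂ fed = 1809 × 1.986 = 3593 mol/min.
N₂ fed = 3593 × 79/21 = 13520 mol/min.
Fuel reacted = 0.978 × 402 → ξ = 393.2 mol/min.
Outlet (n = n₀ + ν ξ):
  C₃H₆: 402 − 1(393.2) = 8.844
  O₂: 3593 − 4.5(393.2) = 1823
  N₂: 13520 (inert)
  CO₂: 0 + 3(393.2) = 1179
  H₂O: 0 + 3(393.2) = 1179
Total out = 17710 mol/min; y_H₂O = 1179 / 17710 = 0.06661.

0.0666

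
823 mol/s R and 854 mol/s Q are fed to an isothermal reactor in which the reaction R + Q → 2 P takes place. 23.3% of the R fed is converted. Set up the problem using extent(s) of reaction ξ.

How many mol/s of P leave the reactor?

R reacted = 0.233 × 823 = 191.8 mol/s; ν_R = −1, so ξ = 191.8/1 = 191.8 mol/s.
Outlet amounts (n = n₀ + ν ξ):
  R: 823 − 1(191.8) = 631.2
  Q: 854 − 1(191.8) = 662.2
  P: 0 + 2(191.8) = 383.5

384 mol/s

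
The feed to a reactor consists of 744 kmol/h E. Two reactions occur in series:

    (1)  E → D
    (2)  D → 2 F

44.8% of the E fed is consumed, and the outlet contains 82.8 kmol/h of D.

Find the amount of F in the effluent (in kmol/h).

501 kmol/h

Conversion of E: E consumed = 1ξ₁ = 0.448 × 744 → ξ₁ = 333.3 kmol/h.
D balance: n_D = 0 + 1ξ₁ − 1ξ₂ = 82.8 → ξ₂ = (1·333.3 − 82.8)/1 = 250.5 kmol/h.
Outlet amounts (n = n₀ + Σ ν·ξ):
  E: 744 − 1(333.3) = 410.7
  D: 0 + 1(333.3) − 1(250.5) = 82.8
  F: 0 + 2(250.5) = 501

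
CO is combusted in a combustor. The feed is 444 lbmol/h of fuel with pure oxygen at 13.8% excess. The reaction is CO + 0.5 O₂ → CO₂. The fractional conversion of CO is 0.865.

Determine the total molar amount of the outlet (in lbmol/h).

505 lbmol/h

Stoichiometric O₂ = 0.5 × 444 = 222 lbmol/h; O₂ fed = 222 × 1.138 = 252.6 lbmol/h.
Fuel reacted = 0.865 × 444 → ξ = 384.1 lbmol/h.
Outlet (n = n₀ + ν ξ):
  CO: 444 − 1(384.1) = 59.94
  O₂: 252.6 − 0.5(384.1) = 60.61
  CO₂: 0 + 1(384.1) = 384.1
Total out = 59.94 + 60.61 + 384.1 = 504.6 lbmol/h.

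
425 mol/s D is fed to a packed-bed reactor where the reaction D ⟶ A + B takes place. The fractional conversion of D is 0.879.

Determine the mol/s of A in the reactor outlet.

D reacted = 0.879 × 425 = 373.6 mol/s; ν_D = −1, so ξ = 373.6/1 = 373.6 mol/s.
Outlet amounts (n = n₀ + ν ξ):
  D: 425 − 1(373.6) = 51.43
  A: 0 + 1(373.6) = 373.6
  B: 0 + 1(373.6) = 373.6

374 mol/s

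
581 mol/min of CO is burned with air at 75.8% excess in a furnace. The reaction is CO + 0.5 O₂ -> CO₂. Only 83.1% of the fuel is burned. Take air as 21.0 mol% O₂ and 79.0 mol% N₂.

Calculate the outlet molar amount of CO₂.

483 mol/min

Stoichiometric O₂ = 0.5 × 581 = 290.5 mol/min; O₂ fed = 290.5 × 1.758 = 510.7 mol/min.
N₂ fed = 510.7 × 79/21 = 1921 mol/min.
Fuel reacted = 0.831 × 581 → ξ = 482.8 mol/min.
Outlet (n = n₀ + ν ξ):
  CO: 581 − 1(482.8) = 98.19
  O₂: 510.7 − 0.5(482.8) = 269.3
  N₂: 1921 (inert)
  CO₂: 0 + 1(482.8) = 482.8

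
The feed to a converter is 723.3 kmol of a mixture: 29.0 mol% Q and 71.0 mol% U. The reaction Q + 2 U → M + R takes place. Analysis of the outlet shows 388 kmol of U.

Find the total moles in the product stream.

For U: n = n₀ − 2ξ → 388 = 513.5 − 2ξ, giving ξ = 62.77 kmol.
Outlet amounts (n = n₀ + ν ξ):
  Q: 209.8 − 1(62.77) = 147
  U: 513.5 − 2(62.77) = 388
  M: 0 + 1(62.77) = 62.77
  R: 0 + 1(62.77) = 62.77
Total out = 147 + 388 + 62.77 + 62.77 = 660.5 kmol.

661 kmol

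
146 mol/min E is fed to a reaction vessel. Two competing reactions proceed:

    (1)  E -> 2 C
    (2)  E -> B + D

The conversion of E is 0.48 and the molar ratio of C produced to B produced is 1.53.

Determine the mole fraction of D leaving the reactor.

0.184

Conversion of E: E consumed = 0.48 × 146 = 70.08 mol/min = 1ξ₁ + 1ξ₂.
Selectivity: 2ξ₁ / (1ξ₂) = 1.53 → ξ₁ = 0.765 ξ₂.
Substitute: (1·0.765 + 1) ξ₂ = 70.08 → ξ₂ = 39.71 mol/min, ξ₁ = 30.37 mol/min.
Outlet amounts (n = n₀ + Σ ν·ξ):
  E: 146 − 1(30.37) − 1(39.71) = 75.92
  C: 0 + 2(30.37) = 60.75
  B: 0 + 1(39.71) = 39.71
  D: 0 + 1(39.71) = 39.71
Total out = 216.1 mol/min; y_D = 39.71 / 216.1 = 0.1838.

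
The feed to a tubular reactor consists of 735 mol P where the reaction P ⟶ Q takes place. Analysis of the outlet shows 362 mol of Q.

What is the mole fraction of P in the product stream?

0.507

For Q: n = n₀ + 1ξ → 362 = 0 + 1ξ, giving ξ = 362 mol.
Outlet amounts (n = n₀ + ν ξ):
  P: 735 − 1(362) = 373
  Q: 0 + 1(362) = 362
Total out = 735 mol; y_P = 373 / 735 = 0.5075.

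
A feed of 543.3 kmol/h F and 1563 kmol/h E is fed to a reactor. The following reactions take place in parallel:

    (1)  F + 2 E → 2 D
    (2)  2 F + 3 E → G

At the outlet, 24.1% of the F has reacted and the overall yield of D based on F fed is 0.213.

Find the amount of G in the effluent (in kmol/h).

36.5 kmol/h

Yield of D: 2ξ₁ / 543.3 = 0.213 → ξ₁ = 57.86 kmol/h.
Conversion of F: 1ξ₁ + 2ξ₂ = 0.241 × 543.3 = 130.9 → ξ₂ = 36.54 kmol/h.
Outlet amounts (n = n₀ + Σ ν·ξ):
  F: 543.3 − 1(57.86) − 2(36.54) = 412.4
  E: 1563 − 2(57.86) − 3(36.54) = 1338
  D: 0 + 2(57.86) = 115.7
  G: 0 + 1(36.54) = 36.54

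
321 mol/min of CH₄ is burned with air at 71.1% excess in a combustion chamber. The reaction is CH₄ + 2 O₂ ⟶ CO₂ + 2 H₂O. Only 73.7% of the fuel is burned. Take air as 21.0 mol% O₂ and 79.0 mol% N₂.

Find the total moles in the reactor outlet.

Stoichiometric O₂ = 2 × 321 = 642 mol/min; O₂ fed = 642 × 1.711 = 1098 mol/min.
N₂ fed = 1098 × 79/21 = 4132 mol/min.
Fuel reacted = 0.737 × 321 → ξ = 236.6 mol/min.
Outlet (n = n₀ + ν ξ):
  CH₄: 321 − 1(236.6) = 84.42
  O₂: 1098 − 2(236.6) = 625.3
  N₂: 4132 (inert)
  CO₂: 0 + 1(236.6) = 236.6
  H₂O: 0 + 2(236.6) = 473.2
Total out = 84.42 + 625.3 + 4132 + 236.6 + 473.2 = 5552 mol/min.

5550 mol/min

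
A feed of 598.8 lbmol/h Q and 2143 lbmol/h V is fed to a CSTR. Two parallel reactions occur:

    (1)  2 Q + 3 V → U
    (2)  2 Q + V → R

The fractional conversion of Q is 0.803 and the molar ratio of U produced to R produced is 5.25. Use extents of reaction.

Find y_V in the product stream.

Conversion of Q: Q consumed = 0.803 × 598.8 = 480.8 lbmol/h = 2ξ₁ + 2ξ₂.
Selectivity: 1ξ₁ / (1ξ₂) = 5.25 → ξ₁ = 5.25 ξ₂.
Substitute: (2·5.25 + 2) ξ₂ = 480.8 → ξ₂ = 38.47 lbmol/h, ξ₁ = 202 lbmol/h.
Outlet amounts (n = n₀ + Σ ν·ξ):
  Q: 598.8 − 2(202) − 2(38.47) = 118
  V: 2143 − 3(202) − 1(38.47) = 1499
  U: 0 + 1(202) = 202
  R: 0 + 1(38.47) = 38.47
Total out = 1857 lbmol/h; y_V = 1499 / 1857 = 0.807.

0.807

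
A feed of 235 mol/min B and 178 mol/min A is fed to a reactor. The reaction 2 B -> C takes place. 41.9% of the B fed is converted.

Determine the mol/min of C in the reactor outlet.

49.2 mol/min

B reacted = 0.419 × 235 = 98.46 mol/min; ν_B = −2, so ξ = 98.46/2 = 49.23 mol/min.
Outlet amounts (n = n₀ + ν ξ):
  B: 235 − 2(49.23) = 136.5
  C: 0 + 1(49.23) = 49.23
  A: 178 (inert)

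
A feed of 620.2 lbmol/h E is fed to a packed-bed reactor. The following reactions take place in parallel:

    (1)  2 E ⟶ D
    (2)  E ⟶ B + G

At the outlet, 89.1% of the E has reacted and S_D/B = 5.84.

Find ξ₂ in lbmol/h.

ξ₂ = 43.6 lbmol/h

Conversion of E: E consumed = 0.891 × 620.2 = 552.6 lbmol/h = 2ξ₁ + 1ξ₂.
Selectivity: 1ξ₁ / (1ξ₂) = 5.84 → ξ₁ = 5.84 ξ₂.
Substitute: (2·5.84 + 1) ξ₂ = 552.6 → ξ₂ = 43.58 lbmol/h, ξ₁ = 254.5 lbmol/h.
Outlet amounts (n = n₀ + Σ ν·ξ):
  E: 620.2 − 2(254.5) − 1(43.58) = 67.6
  D: 0 + 1(254.5) = 254.5
  B: 0 + 1(43.58) = 43.58
  G: 0 + 1(43.58) = 43.58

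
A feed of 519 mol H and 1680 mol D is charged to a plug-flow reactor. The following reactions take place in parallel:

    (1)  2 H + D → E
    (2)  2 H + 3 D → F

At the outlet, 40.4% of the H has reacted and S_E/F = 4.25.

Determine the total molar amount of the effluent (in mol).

Conversion of H: H consumed = 0.404 × 519 = 209.7 mol = 2ξ₁ + 2ξ₂.
Selectivity: 1ξ₁ / (1ξ₂) = 4.25 → ξ₁ = 4.25 ξ₂.
Substitute: (2·4.25 + 2) ξ₂ = 209.7 → ξ₂ = 19.97 mol, ξ₁ = 84.87 mol.
Outlet amounts (n = n₀ + Σ ν·ξ):
  H: 519 − 2(84.87) − 2(19.97) = 309.3
  D: 1680 − 1(84.87) − 3(19.97) = 1535
  E: 0 + 1(84.87) = 84.87
  F: 0 + 1(19.97) = 19.97
Total out = 309.3 + 1535 + 84.87 + 19.97 = 1949 mol.

1950 mol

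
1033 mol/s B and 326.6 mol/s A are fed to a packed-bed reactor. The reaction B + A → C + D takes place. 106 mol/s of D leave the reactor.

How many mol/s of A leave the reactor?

For D: n = n₀ + 1ξ → 106 = 0 + 1ξ, giving ξ = 106 mol/s.
Outlet amounts (n = n₀ + ν ξ):
  B: 1033 − 1(106) = 927
  A: 326.6 − 1(106) = 220.6
  C: 0 + 1(106) = 106
  D: 0 + 1(106) = 106

221 mol/s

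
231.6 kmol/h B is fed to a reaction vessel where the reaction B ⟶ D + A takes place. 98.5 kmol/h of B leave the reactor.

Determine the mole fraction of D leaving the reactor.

For B: n = n₀ − 1ξ → 98.5 = 231.6 − 1ξ, giving ξ = 133.1 kmol/h.
Outlet amounts (n = n₀ + ν ξ):
  B: 231.6 − 1(133.1) = 98.5
  D: 0 + 1(133.1) = 133.1
  A: 0 + 1(133.1) = 133.1
Total out = 364.7 kmol/h; y_D = 133.1 / 364.7 = 0.365.

0.365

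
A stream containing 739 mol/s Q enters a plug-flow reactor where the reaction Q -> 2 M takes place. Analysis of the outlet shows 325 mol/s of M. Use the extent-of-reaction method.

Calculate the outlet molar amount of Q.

For M: n = n₀ + 2ξ → 325 = 0 + 2ξ, giving ξ = 162.5 mol/s.
Outlet amounts (n = n₀ + ν ξ):
  Q: 739 − 1(162.5) = 576.5
  M: 0 + 2(162.5) = 325

576 mol/s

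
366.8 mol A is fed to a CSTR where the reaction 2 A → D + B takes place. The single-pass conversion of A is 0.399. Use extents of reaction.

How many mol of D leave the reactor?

73.2 mol

A reacted = 0.399 × 366.8 = 146.4 mol; ν_A = −2, so ξ = 146.4/2 = 73.18 mol.
Outlet amounts (n = n₀ + ν ξ):
  A: 366.8 − 2(73.18) = 220.4
  D: 0 + 1(73.18) = 73.18
  B: 0 + 1(73.18) = 73.18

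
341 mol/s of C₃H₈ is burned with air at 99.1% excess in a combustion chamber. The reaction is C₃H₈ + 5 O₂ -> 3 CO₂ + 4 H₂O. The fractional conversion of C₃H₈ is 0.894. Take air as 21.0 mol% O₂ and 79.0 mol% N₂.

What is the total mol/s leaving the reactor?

16800 mol/s

Stoichiometric O₂ = 5 × 341 = 1705 mol/s; O₂ fed = 1705 × 1.991 = 3395 mol/s.
N₂ fed = 3395 × 79/21 = 12770 mol/s.
Fuel reacted = 0.894 × 341 → ξ = 304.9 mol/s.
Outlet (n = n₀ + ν ξ):
  C₃H₈: 341 − 1(304.9) = 36.15
  O₂: 3395 − 5(304.9) = 1870
  N₂: 12770 (inert)
  CO₂: 0 + 3(304.9) = 914.6
  H₂O: 0 + 4(304.9) = 1219
Total out = 36.15 + 1870 + 12770 + 914.6 + 1219 = 16810 mol/s.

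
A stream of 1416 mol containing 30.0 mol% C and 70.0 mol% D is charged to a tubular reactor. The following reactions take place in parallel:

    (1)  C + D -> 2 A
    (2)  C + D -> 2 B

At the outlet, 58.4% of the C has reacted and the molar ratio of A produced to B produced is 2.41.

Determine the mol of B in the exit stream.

Conversion of C: C consumed = 0.584 × 424.8 = 248.1 mol = 1ξ₁ + 1ξ₂.
Selectivity: 2ξ₁ / (2ξ₂) = 2.41 → ξ₁ = 2.41 ξ₂.
Substitute: (1·2.41 + 1) ξ₂ = 248.1 → ξ₂ = 72.75 mol, ξ₁ = 175.3 mol.
Outlet amounts (n = n₀ + Σ ν·ξ):
  C: 424.8 − 1(175.3) − 1(72.75) = 176.7
  D: 991.2 − 1(175.3) − 1(72.75) = 743.1
  A: 0 + 2(175.3) = 350.7
  B: 0 + 2(72.75) = 145.5

146 mol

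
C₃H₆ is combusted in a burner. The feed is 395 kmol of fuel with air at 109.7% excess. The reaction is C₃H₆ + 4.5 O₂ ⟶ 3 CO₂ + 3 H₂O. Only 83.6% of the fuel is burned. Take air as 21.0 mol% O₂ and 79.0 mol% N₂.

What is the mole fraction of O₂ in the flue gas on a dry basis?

0.129

Stoichiometric O₂ = 4.5 × 395 = 1778 kmol; O₂ fed = 1778 × 2.097 = 3727 kmol.
N₂ fed = 3727 × 79/21 = 14020 kmol.
Fuel reacted = 0.836 × 395 → ξ = 330.2 kmol.
Outlet (n = n₀ + ν ξ):
  C₃H₆: 395 − 1(330.2) = 64.78
  O₂: 3727 − 4.5(330.2) = 2241
  N₂: 14020 (inert)
  CO₂: 0 + 3(330.2) = 990.7
  H₂O: 0 + 3(330.2) = 990.7
Dry total = 17320 kmol; y_O₂ (dry) = 2241 / 17320 = 0.1294.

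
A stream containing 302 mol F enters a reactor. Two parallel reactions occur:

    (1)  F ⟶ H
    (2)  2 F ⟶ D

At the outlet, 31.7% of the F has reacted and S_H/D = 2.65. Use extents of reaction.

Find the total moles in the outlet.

Conversion of F: F consumed = 0.317 × 302 = 95.73 mol = 1ξ₁ + 2ξ₂.
Selectivity: 1ξ₁ / (1ξ₂) = 2.65 → ξ₁ = 2.65 ξ₂.
Substitute: (1·2.65 + 2) ξ₂ = 95.73 → ξ₂ = 20.59 mol, ξ₁ = 54.56 mol.
Outlet amounts (n = n₀ + Σ ν·ξ):
  F: 302 − 1(54.56) − 2(20.59) = 206.3
  H: 0 + 1(54.56) = 54.56
  D: 0 + 1(20.59) = 20.59
Total out = 206.3 + 54.56 + 20.59 = 281.4 mol.

281 mol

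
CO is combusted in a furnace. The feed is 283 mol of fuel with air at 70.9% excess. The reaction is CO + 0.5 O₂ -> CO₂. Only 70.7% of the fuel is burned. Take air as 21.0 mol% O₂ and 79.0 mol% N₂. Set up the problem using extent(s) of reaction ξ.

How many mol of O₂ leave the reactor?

142 mol

Stoichiometric O₂ = 0.5 × 283 = 141.5 mol; O₂ fed = 141.5 × 1.709 = 241.8 mol.
N₂ fed = 241.8 × 79/21 = 909.7 mol.
Fuel reacted = 0.707 × 283 → ξ = 200.1 mol.
Outlet (n = n₀ + ν ξ):
  CO: 283 − 1(200.1) = 82.92
  O₂: 241.8 − 0.5(200.1) = 141.8
  N₂: 909.7 (inert)
  CO₂: 0 + 1(200.1) = 200.1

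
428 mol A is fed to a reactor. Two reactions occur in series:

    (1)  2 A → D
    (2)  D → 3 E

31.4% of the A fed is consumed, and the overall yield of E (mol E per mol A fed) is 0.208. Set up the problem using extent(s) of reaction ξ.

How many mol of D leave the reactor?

37.5 mol

Conversion of A: A consumed = 2ξ₁ = 0.314 × 428 → ξ₁ = 67.2 mol.
Yield of E: 3ξ₂ / 428 = 0.208 → ξ₂ = 29.67 mol.
Outlet amounts (n = n₀ + Σ ν·ξ):
  A: 428 − 2(67.2) = 293.6
  D: 0 + 1(67.2) − 1(29.67) = 37.52
  E: 0 + 3(29.67) = 89.02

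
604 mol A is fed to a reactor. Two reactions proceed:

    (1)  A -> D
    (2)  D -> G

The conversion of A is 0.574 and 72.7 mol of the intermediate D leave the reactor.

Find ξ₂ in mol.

Conversion of A: A consumed = 1ξ₁ = 0.574 × 604 → ξ₁ = 346.7 mol.
D balance: n_D = 0 + 1ξ₁ − 1ξ₂ = 72.7 → ξ₂ = (1·346.7 − 72.7)/1 = 274 mol.
Outlet amounts (n = n₀ + Σ ν·ξ):
  A: 604 − 1(346.7) = 257.3
  D: 0 + 1(346.7) − 1(274) = 72.7
  G: 0 + 1(274) = 274

ξ₂ = 274 mol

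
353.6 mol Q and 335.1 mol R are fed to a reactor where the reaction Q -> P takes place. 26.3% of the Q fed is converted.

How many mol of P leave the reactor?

93 mol

Q reacted = 0.263 × 353.6 = 93 mol; ν_Q = −1, so ξ = 93/1 = 93 mol.
Outlet amounts (n = n₀ + ν ξ):
  Q: 353.6 − 1(93) = 260.6
  P: 0 + 1(93) = 93
  R: 335.1 (inert)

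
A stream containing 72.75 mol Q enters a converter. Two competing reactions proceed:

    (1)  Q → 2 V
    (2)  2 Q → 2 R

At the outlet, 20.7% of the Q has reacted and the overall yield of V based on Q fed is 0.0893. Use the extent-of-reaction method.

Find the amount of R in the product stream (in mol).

Yield of V: 2ξ₁ / 72.75 = 0.0893 → ξ₁ = 3.248 mol.
Conversion of Q: 1ξ₁ + 2ξ₂ = 0.207 × 72.75 = 15.06 → ξ₂ = 5.905 mol.
Outlet amounts (n = n₀ + Σ ν·ξ):
  Q: 72.75 − 1(3.248) − 2(5.905) = 57.69
  V: 0 + 2(3.248) = 6.497
  R: 0 + 2(5.905) = 11.81

11.8 mol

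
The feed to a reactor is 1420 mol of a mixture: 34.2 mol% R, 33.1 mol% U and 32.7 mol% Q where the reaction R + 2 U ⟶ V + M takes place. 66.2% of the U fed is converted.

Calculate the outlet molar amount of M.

156 mol

U reacted = 0.662 × 470 = 311.2 mol; ν_U = −2, so ξ = 311.2/2 = 155.6 mol.
Outlet amounts (n = n₀ + ν ξ):
  R: 485.6 − 1(155.6) = 330.1
  U: 470 − 2(155.6) = 158.9
  V: 0 + 1(155.6) = 155.6
  M: 0 + 1(155.6) = 155.6
  Q: 464.3 (inert)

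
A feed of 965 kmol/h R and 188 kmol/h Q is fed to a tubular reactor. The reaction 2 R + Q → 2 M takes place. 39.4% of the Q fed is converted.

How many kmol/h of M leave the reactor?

Q reacted = 0.394 × 188 = 74.07 kmol/h; ν_Q = −1, so ξ = 74.07/1 = 74.07 kmol/h.
Outlet amounts (n = n₀ + ν ξ):
  R: 965 − 2(74.07) = 816.9
  Q: 188 − 1(74.07) = 113.9
  M: 0 + 2(74.07) = 148.1

148 kmol/h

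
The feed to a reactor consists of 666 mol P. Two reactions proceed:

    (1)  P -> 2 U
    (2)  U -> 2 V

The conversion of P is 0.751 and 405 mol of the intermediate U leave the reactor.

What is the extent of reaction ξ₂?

ξ₂ = 595 mol

Conversion of P: P consumed = 1ξ₁ = 0.751 × 666 → ξ₁ = 500.2 mol.
U balance: n_U = 0 + 2ξ₁ − 1ξ₂ = 405 → ξ₂ = (2·500.2 − 405)/1 = 595.3 mol.
Outlet amounts (n = n₀ + Σ ν·ξ):
  P: 666 − 1(500.2) = 165.8
  U: 0 + 2(500.2) − 1(595.3) = 405
  V: 0 + 2(595.3) = 1191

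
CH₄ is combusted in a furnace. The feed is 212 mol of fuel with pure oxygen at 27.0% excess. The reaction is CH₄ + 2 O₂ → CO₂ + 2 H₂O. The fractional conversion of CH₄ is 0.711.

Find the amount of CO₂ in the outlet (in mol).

151 mol

Stoichiometric O₂ = 2 × 212 = 424 mol; O₂ fed = 424 × 1.270 = 538.5 mol.
Fuel reacted = 0.711 × 212 → ξ = 150.7 mol.
Outlet (n = n₀ + ν ξ):
  CH₄: 212 − 1(150.7) = 61.27
  O₂: 538.5 − 2(150.7) = 237
  CO₂: 0 + 1(150.7) = 150.7
  H₂O: 0 + 2(150.7) = 301.5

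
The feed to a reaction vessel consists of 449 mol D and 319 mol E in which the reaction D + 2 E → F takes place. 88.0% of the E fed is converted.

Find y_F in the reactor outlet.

0.288

E reacted = 0.88 × 319 = 280.7 mol; ν_E = −2, so ξ = 280.7/2 = 140.4 mol.
Outlet amounts (n = n₀ + ν ξ):
  D: 449 − 1(140.4) = 308.6
  E: 319 − 2(140.4) = 38.28
  F: 0 + 1(140.4) = 140.4
Total out = 487.3 mol; y_F = 140.4 / 487.3 = 0.288.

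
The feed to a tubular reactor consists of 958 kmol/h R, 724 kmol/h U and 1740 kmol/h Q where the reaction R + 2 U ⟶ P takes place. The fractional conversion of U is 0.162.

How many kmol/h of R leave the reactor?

899 kmol/h

U reacted = 0.162 × 724 = 117.3 kmol/h; ν_U = −2, so ξ = 117.3/2 = 58.64 kmol/h.
Outlet amounts (n = n₀ + ν ξ):
  R: 958 − 1(58.64) = 899.4
  U: 724 − 2(58.64) = 606.7
  P: 0 + 1(58.64) = 58.64
  Q: 1740 (inert)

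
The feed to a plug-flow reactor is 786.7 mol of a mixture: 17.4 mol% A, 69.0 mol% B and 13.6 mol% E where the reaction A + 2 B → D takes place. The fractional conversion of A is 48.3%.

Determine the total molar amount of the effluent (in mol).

A reacted = 0.483 × 136.9 = 66.12 mol; ν_A = −1, so ξ = 66.12/1 = 66.12 mol.
Outlet amounts (n = n₀ + ν ξ):
  A: 136.9 − 1(66.12) = 70.77
  B: 542.8 − 2(66.12) = 410.6
  D: 0 + 1(66.12) = 66.12
  E: 107 (inert)
Total out = 70.77 + 410.6 + 66.12 + 107 = 654.5 mol.

654 mol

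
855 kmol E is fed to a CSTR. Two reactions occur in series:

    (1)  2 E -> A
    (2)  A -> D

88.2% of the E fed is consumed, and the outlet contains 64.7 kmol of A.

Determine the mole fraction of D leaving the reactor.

Conversion of E: E consumed = 2ξ₁ = 0.882 × 855 → ξ₁ = 377.1 kmol.
A balance: n_A = 0 + 1ξ₁ − 1ξ₂ = 64.7 → ξ₂ = (1·377.1 − 64.7)/1 = 312.4 kmol.
Outlet amounts (n = n₀ + Σ ν·ξ):
  E: 855 − 2(377.1) = 100.9
  A: 0 + 1(377.1) − 1(312.4) = 64.7
  D: 0 + 1(312.4) = 312.4
Total out = 477.9 kmol; y_D = 312.4 / 477.9 = 0.6535.

0.654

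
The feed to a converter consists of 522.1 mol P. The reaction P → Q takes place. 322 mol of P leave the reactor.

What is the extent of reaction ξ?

ξ = 200 mol

For P: n = n₀ − 1ξ → 322 = 522.1 − 1ξ, giving ξ = 200.1 mol.
Outlet amounts (n = n₀ + ν ξ):
  P: 522.1 − 1(200.1) = 322
  Q: 0 + 1(200.1) = 200.1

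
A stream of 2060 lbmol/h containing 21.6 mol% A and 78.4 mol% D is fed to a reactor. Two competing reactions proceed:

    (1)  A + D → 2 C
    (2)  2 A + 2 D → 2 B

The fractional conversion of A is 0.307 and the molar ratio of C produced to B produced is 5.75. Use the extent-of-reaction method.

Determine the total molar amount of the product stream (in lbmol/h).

2020 lbmol/h

Conversion of A: A consumed = 0.307 × 445 = 136.6 lbmol/h = 1ξ₁ + 2ξ₂.
Selectivity: 2ξ₁ / (2ξ₂) = 5.75 → ξ₁ = 5.75 ξ₂.
Substitute: (1·5.75 + 2) ξ₂ = 136.6 → ξ₂ = 17.63 lbmol/h, ξ₁ = 101.4 lbmol/h.
Outlet amounts (n = n₀ + Σ ν·ξ):
  A: 445 − 1(101.4) − 2(17.63) = 308.4
  D: 1615 − 1(101.4) − 2(17.63) = 1478
  C: 0 + 2(101.4) = 202.7
  B: 0 + 2(17.63) = 35.25
Total out = 308.4 + 1478 + 202.7 + 35.25 = 2025 lbmol/h.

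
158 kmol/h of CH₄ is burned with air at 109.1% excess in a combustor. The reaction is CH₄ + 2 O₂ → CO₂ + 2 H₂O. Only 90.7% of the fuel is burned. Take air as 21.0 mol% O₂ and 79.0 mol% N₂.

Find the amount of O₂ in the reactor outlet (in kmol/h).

374 kmol/h

Stoichiometric O₂ = 2 × 158 = 316 kmol/h; O₂ fed = 316 × 2.091 = 660.8 kmol/h.
N₂ fed = 660.8 × 79/21 = 2486 kmol/h.
Fuel reacted = 0.907 × 158 → ξ = 143.3 kmol/h.
Outlet (n = n₀ + ν ξ):
  CH₄: 158 − 1(143.3) = 14.69
  O₂: 660.8 − 2(143.3) = 374.1
  N₂: 2486 (inert)
  CO₂: 0 + 1(143.3) = 143.3
  H₂O: 0 + 2(143.3) = 286.6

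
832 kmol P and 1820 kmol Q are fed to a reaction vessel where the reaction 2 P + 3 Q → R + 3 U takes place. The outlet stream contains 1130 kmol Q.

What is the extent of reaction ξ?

For Q: n = n₀ − 3ξ → 1130 = 1820 − 3ξ, giving ξ = 230 kmol.
Outlet amounts (n = n₀ + ν ξ):
  P: 832 − 2(230) = 372
  Q: 1820 − 3(230) = 1130
  R: 0 + 1(230) = 230
  U: 0 + 3(230) = 690

ξ = 230 kmol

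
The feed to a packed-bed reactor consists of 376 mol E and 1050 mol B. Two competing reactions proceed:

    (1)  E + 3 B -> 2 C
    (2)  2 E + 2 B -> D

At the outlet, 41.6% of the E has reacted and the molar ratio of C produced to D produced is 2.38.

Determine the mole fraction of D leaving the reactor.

0.0422

Conversion of E: E consumed = 0.416 × 376 = 156.4 mol = 1ξ₁ + 2ξ₂.
Selectivity: 2ξ₁ / (1ξ₂) = 2.38 → ξ₁ = 1.19 ξ₂.
Substitute: (1·1.19 + 2) ξ₂ = 156.4 → ξ₂ = 49.03 mol, ξ₁ = 58.35 mol.
Outlet amounts (n = n₀ + Σ ν·ξ):
  E: 376 − 1(58.35) − 2(49.03) = 219.6
  B: 1050 − 3(58.35) − 2(49.03) = 776.9
  C: 0 + 2(58.35) = 116.7
  D: 0 + 1(49.03) = 49.03
Total out = 1162 mol; y_D = 49.03 / 1162 = 0.04219.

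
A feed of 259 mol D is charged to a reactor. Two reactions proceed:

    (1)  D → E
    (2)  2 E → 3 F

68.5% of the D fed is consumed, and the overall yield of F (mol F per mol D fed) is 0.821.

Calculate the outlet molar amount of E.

35.7 mol

Conversion of D: D consumed = 1ξ₁ = 0.685 × 259 → ξ₁ = 177.4 mol.
Yield of F: 3ξ₂ / 259 = 0.821 → ξ₂ = 70.88 mol.
Outlet amounts (n = n₀ + Σ ν·ξ):
  D: 259 − 1(177.4) = 81.58
  E: 0 + 1(177.4) − 2(70.88) = 35.66
  F: 0 + 3(70.88) = 212.6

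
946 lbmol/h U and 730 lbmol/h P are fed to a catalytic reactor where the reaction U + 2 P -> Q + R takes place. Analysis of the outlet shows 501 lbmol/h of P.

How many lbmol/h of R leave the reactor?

114 lbmol/h

For P: n = n₀ − 2ξ → 501 = 730 − 2ξ, giving ξ = 114.5 lbmol/h.
Outlet amounts (n = n₀ + ν ξ):
  U: 946 − 1(114.5) = 831.5
  P: 730 − 2(114.5) = 501
  Q: 0 + 1(114.5) = 114.5
  R: 0 + 1(114.5) = 114.5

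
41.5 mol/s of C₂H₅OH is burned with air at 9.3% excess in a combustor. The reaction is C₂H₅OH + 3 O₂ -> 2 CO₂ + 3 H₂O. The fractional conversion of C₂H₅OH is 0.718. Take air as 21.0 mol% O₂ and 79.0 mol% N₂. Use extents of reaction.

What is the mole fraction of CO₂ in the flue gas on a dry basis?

Stoichiometric O₂ = 3 × 41.5 = 124.5 mol/s; O₂ fed = 124.5 × 1.093 = 136.1 mol/s.
N₂ fed = 136.1 × 79/21 = 511.9 mol/s.
Fuel reacted = 0.718 × 41.5 → ξ = 29.8 mol/s.
Outlet (n = n₀ + ν ξ):
  C₂H₅OH: 41.5 − 1(29.8) = 11.7
  O₂: 136.1 − 3(29.8) = 46.69
  N₂: 511.9 (inert)
  CO₂: 0 + 2(29.8) = 59.59
  H₂O: 0 + 3(29.8) = 89.39
Dry total = 629.9 mol/s; y_CO₂ (dry) = 59.59 / 629.9 = 0.09461.

0.0946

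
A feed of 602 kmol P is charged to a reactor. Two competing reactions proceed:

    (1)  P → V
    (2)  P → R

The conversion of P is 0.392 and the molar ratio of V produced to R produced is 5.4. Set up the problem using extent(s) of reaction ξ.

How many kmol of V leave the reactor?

199 kmol

Conversion of P: P consumed = 0.392 × 602 = 236 kmol = 1ξ₁ + 1ξ₂.
Selectivity: 1ξ₁ / (1ξ₂) = 5.4 → ξ₁ = 5.4 ξ₂.
Substitute: (1·5.4 + 1) ξ₂ = 236 → ξ₂ = 36.87 kmol, ξ₁ = 199.1 kmol.
Outlet amounts (n = n₀ + Σ ν·ξ):
  P: 602 − 1(199.1) − 1(36.87) = 366
  V: 0 + 1(199.1) = 199.1
  R: 0 + 1(36.87) = 36.87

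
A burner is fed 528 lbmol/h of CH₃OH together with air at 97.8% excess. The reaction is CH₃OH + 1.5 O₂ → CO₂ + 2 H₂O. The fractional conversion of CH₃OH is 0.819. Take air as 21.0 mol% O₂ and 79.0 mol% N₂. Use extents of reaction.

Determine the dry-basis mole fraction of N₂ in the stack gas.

Stoichiometric O₂ = 1.5 × 528 = 792 lbmol/h; O₂ fed = 792 × 1.978 = 1567 lbmol/h.
N₂ fed = 1567 × 79/21 = 5893 lbmol/h.
Fuel reacted = 0.819 × 528 → ξ = 432.4 lbmol/h.
Outlet (n = n₀ + ν ξ):
  CH₃OH: 528 − 1(432.4) = 95.57
  O₂: 1567 − 1.5(432.4) = 917.9
  N₂: 5893 (inert)
  CO₂: 0 + 1(432.4) = 432.4
  H₂O: 0 + 2(432.4) = 864.9
Dry total = 7339 lbmol/h; y_N₂ (dry) = 5893 / 7339 = 0.803.

0.803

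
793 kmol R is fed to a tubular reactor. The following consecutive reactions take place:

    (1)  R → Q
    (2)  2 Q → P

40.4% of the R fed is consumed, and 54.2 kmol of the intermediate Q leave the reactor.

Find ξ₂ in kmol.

Conversion of R: R consumed = 1ξ₁ = 0.404 × 793 → ξ₁ = 320.4 kmol.
Q balance: n_Q = 0 + 1ξ₁ − 2ξ₂ = 54.2 → ξ₂ = (1·320.4 − 54.2)/2 = 133.1 kmol.
Outlet amounts (n = n₀ + Σ ν·ξ):
  R: 793 − 1(320.4) = 472.6
  Q: 0 + 1(320.4) − 2(133.1) = 54.2
  P: 0 + 1(133.1) = 133.1

ξ₂ = 133 kmol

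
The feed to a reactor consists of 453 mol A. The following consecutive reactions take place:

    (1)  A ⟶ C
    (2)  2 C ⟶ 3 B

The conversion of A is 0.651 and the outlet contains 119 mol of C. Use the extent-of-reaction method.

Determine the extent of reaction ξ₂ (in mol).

ξ₂ = 88 mol

Conversion of A: A consumed = 1ξ₁ = 0.651 × 453 → ξ₁ = 294.9 mol.
C balance: n_C = 0 + 1ξ₁ − 2ξ₂ = 119 → ξ₂ = (1·294.9 − 119)/2 = 87.95 mol.
Outlet amounts (n = n₀ + Σ ν·ξ):
  A: 453 − 1(294.9) = 158.1
  C: 0 + 1(294.9) − 2(87.95) = 119
  B: 0 + 3(87.95) = 263.9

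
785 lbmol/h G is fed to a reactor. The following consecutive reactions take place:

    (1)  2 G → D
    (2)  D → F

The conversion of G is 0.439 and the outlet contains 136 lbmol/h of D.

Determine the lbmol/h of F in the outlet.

Conversion of G: G consumed = 2ξ₁ = 0.439 × 785 → ξ₁ = 172.3 lbmol/h.
D balance: n_D = 0 + 1ξ₁ − 1ξ₂ = 136 → ξ₂ = (1·172.3 − 136)/1 = 36.31 lbmol/h.
Outlet amounts (n = n₀ + Σ ν·ξ):
  G: 785 − 2(172.3) = 440.4
  D: 0 + 1(172.3) − 1(36.31) = 136
  F: 0 + 1(36.31) = 36.31

36.3 lbmol/h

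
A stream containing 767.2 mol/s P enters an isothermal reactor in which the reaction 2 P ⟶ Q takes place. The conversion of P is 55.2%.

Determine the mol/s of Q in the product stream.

212 mol/s

P reacted = 0.552 × 767.2 = 423.5 mol/s; ν_P = −2, so ξ = 423.5/2 = 211.7 mol/s.
Outlet amounts (n = n₀ + ν ξ):
  P: 767.2 − 2(211.7) = 343.7
  Q: 0 + 1(211.7) = 211.7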